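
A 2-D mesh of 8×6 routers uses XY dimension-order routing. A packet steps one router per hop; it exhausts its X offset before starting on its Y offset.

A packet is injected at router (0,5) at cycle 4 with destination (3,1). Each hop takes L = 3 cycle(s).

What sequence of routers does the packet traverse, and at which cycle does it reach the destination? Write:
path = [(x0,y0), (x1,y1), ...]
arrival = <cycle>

path = [(0,5), (1,5), (2,5), (3,5), (3,4), (3,3), (3,2), (3,1)]
arrival = 25

src (0,5)  cyc=4
E→(1,5)  cyc=7
E→(2,5)  cyc=10
E→(3,5)  cyc=13
S→(3,4)  cyc=16
S→(3,3)  cyc=19
S→(3,2)  cyc=22
S→(3,1)  cyc=25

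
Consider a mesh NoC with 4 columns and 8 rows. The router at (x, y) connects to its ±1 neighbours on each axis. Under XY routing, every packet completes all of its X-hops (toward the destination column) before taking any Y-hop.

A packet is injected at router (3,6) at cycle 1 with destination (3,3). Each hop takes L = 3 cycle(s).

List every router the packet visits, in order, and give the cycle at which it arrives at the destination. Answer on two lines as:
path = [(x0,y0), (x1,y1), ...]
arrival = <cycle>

path = [(3,6), (3,5), (3,4), (3,3)]
arrival = 10

  0. router=(3,6) cycle=1 (inject)
  1. router=(3,5) cycle=4 dir=S
  2. router=(3,4) cycle=7 dir=S
  3. router=(3,3) cycle=10 dir=S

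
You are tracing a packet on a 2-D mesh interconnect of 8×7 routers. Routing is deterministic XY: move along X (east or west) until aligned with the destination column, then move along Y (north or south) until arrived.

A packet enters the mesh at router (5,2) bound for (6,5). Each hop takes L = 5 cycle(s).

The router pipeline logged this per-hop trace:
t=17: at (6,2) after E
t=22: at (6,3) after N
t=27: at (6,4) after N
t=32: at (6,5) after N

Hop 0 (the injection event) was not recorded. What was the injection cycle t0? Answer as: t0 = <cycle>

t0 = 12

Hop 1 reached at cycle 17; hop k is at t0 + k·L.
t0 = cyc[1] − L = 17 − 5 = 12.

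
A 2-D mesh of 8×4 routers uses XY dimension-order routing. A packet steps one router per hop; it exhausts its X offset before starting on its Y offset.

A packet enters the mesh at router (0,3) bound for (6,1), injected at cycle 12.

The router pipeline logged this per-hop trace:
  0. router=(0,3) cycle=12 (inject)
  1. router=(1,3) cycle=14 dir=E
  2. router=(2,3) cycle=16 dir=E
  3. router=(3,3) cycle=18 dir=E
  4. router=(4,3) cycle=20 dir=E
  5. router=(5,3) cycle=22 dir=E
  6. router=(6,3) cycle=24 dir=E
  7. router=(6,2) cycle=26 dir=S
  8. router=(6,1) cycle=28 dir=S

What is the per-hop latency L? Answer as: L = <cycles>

cyc[1] − cyc[0] = 14 − 12 = 2.
Each hop adds L, hence L = 2.

L = 2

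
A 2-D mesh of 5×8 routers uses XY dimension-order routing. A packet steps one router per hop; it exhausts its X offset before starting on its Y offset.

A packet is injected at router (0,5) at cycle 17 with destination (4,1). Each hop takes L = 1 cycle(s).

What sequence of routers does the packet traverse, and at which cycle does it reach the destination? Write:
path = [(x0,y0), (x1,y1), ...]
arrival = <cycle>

path = [(0,5), (1,5), (2,5), (3,5), (4,5), (4,4), (4,3), (4,2), (4,1)]
arrival = 25

#0 — 0,5 | c17
#1 — 1,5 | c18 | E
#2 — 2,5 | c19 | E
#3 — 3,5 | c20 | E
#4 — 4,5 | c21 | E
#5 — 4,4 | c22 | S
#6 — 4,3 | c23 | S
#7 — 4,2 | c24 | S
#8 — 4,1 | c25 | S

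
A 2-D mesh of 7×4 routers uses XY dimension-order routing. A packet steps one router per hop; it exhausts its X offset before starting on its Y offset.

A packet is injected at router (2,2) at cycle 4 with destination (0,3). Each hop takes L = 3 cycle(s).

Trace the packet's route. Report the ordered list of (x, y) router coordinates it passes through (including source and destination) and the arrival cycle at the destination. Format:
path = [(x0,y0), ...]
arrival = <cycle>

#0 — 2,2 | c4
#1 — 1,2 | c7 | W
#2 — 0,2 | c10 | W
#3 — 0,3 | c13 | N

path = [(2,2), (1,2), (0,2), (0,3)]
arrival = 13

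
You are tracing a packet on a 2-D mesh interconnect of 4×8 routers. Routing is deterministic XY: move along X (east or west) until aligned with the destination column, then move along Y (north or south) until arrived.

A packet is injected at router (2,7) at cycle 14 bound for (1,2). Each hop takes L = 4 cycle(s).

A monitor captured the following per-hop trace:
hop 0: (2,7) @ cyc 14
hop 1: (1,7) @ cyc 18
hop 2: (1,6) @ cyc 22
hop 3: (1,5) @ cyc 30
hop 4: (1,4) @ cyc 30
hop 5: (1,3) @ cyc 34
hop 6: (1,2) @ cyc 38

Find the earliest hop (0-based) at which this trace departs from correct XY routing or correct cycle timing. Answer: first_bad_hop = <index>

[1] (-1,+0) / 4c ⇒ ok
[2] (+0,-1) / 4c ⇒ ok
[3] (+0,-1) / 8c ⇒ BAD: Δcyc=8≠L

first_bad_hop = 3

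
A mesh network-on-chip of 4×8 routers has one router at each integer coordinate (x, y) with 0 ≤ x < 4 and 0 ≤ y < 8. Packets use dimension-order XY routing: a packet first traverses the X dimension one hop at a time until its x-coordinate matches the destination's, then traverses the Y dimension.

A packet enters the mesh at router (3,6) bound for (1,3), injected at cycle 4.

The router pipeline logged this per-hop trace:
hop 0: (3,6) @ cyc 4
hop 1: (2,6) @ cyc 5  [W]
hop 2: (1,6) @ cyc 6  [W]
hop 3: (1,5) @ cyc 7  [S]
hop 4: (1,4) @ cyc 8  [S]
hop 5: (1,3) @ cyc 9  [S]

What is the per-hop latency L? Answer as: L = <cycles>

L = 1

Between hops 0 and 1 the cycle counter advances 5 − 4 = 1.
That increment is L by definition: L = 1.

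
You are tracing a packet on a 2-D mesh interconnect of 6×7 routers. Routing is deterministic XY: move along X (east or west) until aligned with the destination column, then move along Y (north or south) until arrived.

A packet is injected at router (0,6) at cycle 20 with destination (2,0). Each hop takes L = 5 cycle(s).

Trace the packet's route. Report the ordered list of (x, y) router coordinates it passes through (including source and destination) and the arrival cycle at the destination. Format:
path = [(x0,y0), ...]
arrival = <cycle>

#0 — 0,6 | c20
#1 — 1,6 | c25 | E
#2 — 2,6 | c30 | E
#3 — 2,5 | c35 | S
#4 — 2,4 | c40 | S
#5 — 2,3 | c45 | S
#6 — 2,2 | c50 | S
#7 — 2,1 | c55 | S
#8 — 2,0 | c60 | S

path = [(0,6), (1,6), (2,6), (2,5), (2,4), (2,3), (2,2), (2,1), (2,0)]
arrival = 60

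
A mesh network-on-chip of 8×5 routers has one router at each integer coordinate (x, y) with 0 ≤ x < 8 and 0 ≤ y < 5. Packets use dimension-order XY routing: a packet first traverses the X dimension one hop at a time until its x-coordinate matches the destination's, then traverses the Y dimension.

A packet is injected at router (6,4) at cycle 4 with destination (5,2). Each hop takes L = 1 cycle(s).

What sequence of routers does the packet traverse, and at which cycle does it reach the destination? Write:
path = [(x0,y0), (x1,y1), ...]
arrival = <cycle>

path = [(6,4), (5,4), (5,3), (5,2)]
arrival = 7

[0] x=6 y=4 t=4
[1] x=5 y=4 t=5 →W
[2] x=5 y=3 t=6 →S
[3] x=5 y=2 t=7 →S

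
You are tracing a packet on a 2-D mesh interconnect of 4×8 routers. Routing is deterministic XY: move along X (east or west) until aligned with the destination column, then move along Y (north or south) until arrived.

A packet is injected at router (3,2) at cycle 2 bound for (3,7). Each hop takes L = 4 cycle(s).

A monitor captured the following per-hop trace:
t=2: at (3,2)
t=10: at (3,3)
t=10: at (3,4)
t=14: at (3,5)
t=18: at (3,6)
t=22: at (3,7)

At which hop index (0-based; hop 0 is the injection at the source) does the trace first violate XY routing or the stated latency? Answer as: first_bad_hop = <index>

first_bad_hop = 1

check 1→ d=(0,1) cyc+8: BAD: Δcyc=8≠L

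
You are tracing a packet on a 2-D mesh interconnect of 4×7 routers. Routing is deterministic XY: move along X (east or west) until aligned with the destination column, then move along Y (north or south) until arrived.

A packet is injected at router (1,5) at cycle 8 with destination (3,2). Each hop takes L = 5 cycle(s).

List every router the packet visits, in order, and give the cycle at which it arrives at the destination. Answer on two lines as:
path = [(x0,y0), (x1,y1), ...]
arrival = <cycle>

src (1,5)  cyc=8
E→(2,5)  cyc=13
E→(3,5)  cyc=18
S→(3,4)  cyc=23
S→(3,3)  cyc=28
S→(3,2)  cyc=33

path = [(1,5), (2,5), (3,5), (3,4), (3,3), (3,2)]
arrival = 33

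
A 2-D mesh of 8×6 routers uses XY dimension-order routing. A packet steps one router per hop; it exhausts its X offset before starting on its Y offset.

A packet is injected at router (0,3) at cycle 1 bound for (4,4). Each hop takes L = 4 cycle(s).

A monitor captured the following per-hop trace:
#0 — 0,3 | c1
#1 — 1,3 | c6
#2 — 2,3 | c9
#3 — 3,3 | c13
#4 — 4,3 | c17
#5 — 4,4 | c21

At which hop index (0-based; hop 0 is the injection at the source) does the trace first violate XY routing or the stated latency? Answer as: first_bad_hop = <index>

first_bad_hop = 1

  1: Δx=+1 Δy=+0 Δt=5 [BAD: Δcyc=5≠L]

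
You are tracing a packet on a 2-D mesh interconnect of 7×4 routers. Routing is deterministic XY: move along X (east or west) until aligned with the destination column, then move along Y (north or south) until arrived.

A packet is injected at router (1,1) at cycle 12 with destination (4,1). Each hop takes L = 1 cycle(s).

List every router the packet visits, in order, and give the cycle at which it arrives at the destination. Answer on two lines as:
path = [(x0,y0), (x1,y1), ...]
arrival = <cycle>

path = [(1,1), (2,1), (3,1), (4,1)]
arrival = 15

t=12: at (1,1)
t=13: at (2,1) after E
t=14: at (3,1) after E
t=15: at (4,1) after E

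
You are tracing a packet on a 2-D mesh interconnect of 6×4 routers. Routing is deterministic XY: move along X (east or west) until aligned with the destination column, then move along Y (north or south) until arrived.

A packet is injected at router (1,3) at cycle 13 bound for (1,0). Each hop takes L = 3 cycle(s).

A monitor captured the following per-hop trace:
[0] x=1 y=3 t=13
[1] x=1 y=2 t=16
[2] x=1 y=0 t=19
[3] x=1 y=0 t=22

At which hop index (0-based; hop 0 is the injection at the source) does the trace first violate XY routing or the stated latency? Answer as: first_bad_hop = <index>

first_bad_hop = 2

[1] (+0,-1) / 3c ⇒ ok
[2] (+0,-2) / 3c ⇒ BAD: non-unit step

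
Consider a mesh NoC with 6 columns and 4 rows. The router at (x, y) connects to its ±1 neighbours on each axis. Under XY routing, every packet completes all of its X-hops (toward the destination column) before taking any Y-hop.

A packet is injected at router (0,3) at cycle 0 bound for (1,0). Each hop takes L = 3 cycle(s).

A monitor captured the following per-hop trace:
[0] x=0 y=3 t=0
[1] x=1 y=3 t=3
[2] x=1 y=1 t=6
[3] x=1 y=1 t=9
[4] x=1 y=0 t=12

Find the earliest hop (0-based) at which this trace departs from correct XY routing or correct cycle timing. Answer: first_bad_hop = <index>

check 1→ d=(1,0) cyc+3: ok
check 2→ d=(0,-2) cyc+3: BAD: non-unit step

first_bad_hop = 2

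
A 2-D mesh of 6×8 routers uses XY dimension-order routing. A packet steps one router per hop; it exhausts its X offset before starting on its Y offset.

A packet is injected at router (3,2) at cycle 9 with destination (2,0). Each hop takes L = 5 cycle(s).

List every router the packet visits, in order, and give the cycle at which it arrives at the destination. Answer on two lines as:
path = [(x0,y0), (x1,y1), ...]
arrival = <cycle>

t=9: at (3,2)
t=14: at (2,2) after W
t=19: at (2,1) after S
t=24: at (2,0) after S

path = [(3,2), (2,2), (2,1), (2,0)]
arrival = 24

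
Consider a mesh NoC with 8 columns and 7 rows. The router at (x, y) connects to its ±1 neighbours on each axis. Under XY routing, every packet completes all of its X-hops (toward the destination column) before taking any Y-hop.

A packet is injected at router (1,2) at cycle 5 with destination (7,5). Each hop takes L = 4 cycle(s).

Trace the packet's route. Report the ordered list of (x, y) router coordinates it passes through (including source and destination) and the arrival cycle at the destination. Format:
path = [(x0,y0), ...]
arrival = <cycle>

path = [(1,2), (2,2), (3,2), (4,2), (5,2), (6,2), (7,2), (7,3), (7,4), (7,5)]
arrival = 41

  0. router=(1,2) cycle=5 (inject)
  1. router=(2,2) cycle=9 dir=E
  2. router=(3,2) cycle=13 dir=E
  3. router=(4,2) cycle=17 dir=E
  4. router=(5,2) cycle=21 dir=E
  5. router=(6,2) cycle=25 dir=E
  6. router=(7,2) cycle=29 dir=E
  7. router=(7,3) cycle=33 dir=N
  8. router=(7,4) cycle=37 dir=N
  9. router=(7,5) cycle=41 dir=N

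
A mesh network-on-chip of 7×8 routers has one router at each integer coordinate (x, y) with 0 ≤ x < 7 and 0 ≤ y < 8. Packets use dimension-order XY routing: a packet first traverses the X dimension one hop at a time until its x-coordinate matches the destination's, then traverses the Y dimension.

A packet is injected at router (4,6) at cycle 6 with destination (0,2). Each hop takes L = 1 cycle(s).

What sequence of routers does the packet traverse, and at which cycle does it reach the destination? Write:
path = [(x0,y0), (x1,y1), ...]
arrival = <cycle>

#0 — 4,6 | c6
#1 — 3,6 | c7 | W
#2 — 2,6 | c8 | W
#3 — 1,6 | c9 | W
#4 — 0,6 | c10 | W
#5 — 0,5 | c11 | S
#6 — 0,4 | c12 | S
#7 — 0,3 | c13 | S
#8 — 0,2 | c14 | S

path = [(4,6), (3,6), (2,6), (1,6), (0,6), (0,5), (0,4), (0,3), (0,2)]
arrival = 14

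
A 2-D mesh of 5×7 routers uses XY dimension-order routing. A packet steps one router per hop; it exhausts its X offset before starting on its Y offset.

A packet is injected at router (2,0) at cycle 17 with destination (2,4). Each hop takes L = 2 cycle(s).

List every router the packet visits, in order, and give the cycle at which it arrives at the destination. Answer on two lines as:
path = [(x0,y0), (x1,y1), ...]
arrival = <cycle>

[0] x=2 y=0 t=17
[1] x=2 y=1 t=19 →N
[2] x=2 y=2 t=21 →N
[3] x=2 y=3 t=23 →N
[4] x=2 y=4 t=25 →N

path = [(2,0), (2,1), (2,2), (2,3), (2,4)]
arrival = 25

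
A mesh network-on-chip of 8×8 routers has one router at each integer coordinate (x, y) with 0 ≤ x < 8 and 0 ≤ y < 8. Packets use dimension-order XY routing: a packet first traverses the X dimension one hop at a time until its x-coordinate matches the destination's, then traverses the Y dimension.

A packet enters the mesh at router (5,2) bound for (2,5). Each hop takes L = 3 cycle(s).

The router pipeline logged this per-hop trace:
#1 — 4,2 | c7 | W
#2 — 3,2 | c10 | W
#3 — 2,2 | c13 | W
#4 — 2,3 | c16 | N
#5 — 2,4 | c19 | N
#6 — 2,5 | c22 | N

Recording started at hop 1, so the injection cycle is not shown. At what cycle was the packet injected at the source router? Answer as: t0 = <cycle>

t0 = 4

Hop 1 reached at cycle 7; hop k is at t0 + k·L.
Subtract one hop: t0 = 7 − 3 = 4.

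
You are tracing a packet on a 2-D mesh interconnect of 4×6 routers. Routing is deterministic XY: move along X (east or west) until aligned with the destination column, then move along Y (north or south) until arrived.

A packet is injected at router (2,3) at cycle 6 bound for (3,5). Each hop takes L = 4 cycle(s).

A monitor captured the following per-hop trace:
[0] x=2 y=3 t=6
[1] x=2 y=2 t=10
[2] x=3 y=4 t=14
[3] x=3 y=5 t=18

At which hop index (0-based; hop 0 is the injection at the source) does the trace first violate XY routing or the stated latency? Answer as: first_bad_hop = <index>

first_bad_hop = 1

hop 1: step (+0,-1), +4 cyc — BAD: Y-move but x=2≠3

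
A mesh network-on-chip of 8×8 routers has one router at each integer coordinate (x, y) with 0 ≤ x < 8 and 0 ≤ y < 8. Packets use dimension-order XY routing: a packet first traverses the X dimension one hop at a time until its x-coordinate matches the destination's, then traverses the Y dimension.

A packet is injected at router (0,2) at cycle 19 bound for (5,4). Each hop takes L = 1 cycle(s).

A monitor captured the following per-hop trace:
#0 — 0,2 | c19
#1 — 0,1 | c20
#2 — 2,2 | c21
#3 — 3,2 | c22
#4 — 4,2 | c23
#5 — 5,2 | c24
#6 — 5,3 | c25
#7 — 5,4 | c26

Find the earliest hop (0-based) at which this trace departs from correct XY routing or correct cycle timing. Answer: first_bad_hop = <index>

first_bad_hop = 1

  1: Δx=+0 Δy=-1 Δt=1 [BAD: Y-move but x=0≠5]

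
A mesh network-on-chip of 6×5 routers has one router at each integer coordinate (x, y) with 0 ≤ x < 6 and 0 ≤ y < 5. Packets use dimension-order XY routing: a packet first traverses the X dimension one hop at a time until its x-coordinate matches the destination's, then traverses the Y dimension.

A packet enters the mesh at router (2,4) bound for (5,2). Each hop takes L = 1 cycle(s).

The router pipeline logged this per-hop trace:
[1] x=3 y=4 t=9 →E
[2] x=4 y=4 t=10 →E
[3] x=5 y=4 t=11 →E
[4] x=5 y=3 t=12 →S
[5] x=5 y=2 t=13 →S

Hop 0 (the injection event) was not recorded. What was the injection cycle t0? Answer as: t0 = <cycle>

t0 = 8

The first recorded entry is hop 1 at cycle 9.
Therefore t0 = 9 − L = 8.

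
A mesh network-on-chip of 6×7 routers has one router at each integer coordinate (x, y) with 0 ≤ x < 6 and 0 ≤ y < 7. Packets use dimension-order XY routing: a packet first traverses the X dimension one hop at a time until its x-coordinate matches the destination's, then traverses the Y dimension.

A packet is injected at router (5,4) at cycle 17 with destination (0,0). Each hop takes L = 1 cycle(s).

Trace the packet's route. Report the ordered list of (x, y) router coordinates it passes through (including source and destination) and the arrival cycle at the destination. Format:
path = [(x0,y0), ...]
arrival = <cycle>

src (5,4)  cyc=17
W→(4,4)  cyc=18
W→(3,4)  cyc=19
W→(2,4)  cyc=20
W→(1,4)  cyc=21
W→(0,4)  cyc=22
S→(0,3)  cyc=23
S→(0,2)  cyc=24
S→(0,1)  cyc=25
S→(0,0)  cyc=26

path = [(5,4), (4,4), (3,4), (2,4), (1,4), (0,4), (0,3), (0,2), (0,1), (0,0)]
arrival = 26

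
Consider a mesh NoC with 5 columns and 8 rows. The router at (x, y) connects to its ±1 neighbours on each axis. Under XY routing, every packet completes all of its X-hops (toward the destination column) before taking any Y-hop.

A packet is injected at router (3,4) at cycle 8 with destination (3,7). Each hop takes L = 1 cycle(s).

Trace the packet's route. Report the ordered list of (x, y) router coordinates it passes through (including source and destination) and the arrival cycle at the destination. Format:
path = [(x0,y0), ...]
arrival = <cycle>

path = [(3,4), (3,5), (3,6), (3,7)]
arrival = 11

#0 — 3,4 | c8
#1 — 3,5 | c9 | N
#2 — 3,6 | c10 | N
#3 — 3,7 | c11 | N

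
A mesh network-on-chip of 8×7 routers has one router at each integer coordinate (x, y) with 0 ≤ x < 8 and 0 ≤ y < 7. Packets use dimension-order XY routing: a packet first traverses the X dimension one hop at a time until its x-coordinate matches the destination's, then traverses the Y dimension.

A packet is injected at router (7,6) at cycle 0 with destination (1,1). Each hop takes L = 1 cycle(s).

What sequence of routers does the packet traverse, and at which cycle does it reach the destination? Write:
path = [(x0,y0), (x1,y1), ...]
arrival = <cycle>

t=0: at (7,6)
t=1: at (6,6) after W
t=2: at (5,6) after W
t=3: at (4,6) after W
t=4: at (3,6) after W
t=5: at (2,6) after W
t=6: at (1,6) after W
t=7: at (1,5) after S
t=8: at (1,4) after S
t=9: at (1,3) after S
t=10: at (1,2) after S
t=11: at (1,1) after S

path = [(7,6), (6,6), (5,6), (4,6), (3,6), (2,6), (1,6), (1,5), (1,4), (1,3), (1,2), (1,1)]
arrival = 11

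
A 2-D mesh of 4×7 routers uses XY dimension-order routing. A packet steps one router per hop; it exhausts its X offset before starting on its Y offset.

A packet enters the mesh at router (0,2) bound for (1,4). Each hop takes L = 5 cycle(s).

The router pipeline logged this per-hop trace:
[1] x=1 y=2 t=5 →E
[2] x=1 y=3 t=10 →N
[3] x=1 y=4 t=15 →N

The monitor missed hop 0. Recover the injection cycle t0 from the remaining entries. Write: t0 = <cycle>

t0 = 0

cyc[1] = 5 and cyc[k] = t0 + k·L for every k.
Therefore t0 = 5 − L = 0.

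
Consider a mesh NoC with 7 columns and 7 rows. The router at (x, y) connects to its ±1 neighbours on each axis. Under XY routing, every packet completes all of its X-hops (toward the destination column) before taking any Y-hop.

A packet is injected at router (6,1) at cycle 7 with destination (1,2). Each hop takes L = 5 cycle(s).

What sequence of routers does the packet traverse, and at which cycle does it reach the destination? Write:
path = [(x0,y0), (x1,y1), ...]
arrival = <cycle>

[0] x=6 y=1 t=7
[1] x=5 y=1 t=12 →W
[2] x=4 y=1 t=17 →W
[3] x=3 y=1 t=22 →W
[4] x=2 y=1 t=27 →W
[5] x=1 y=1 t=32 →W
[6] x=1 y=2 t=37 →N

path = [(6,1), (5,1), (4,1), (3,1), (2,1), (1,1), (1,2)]
arrival = 37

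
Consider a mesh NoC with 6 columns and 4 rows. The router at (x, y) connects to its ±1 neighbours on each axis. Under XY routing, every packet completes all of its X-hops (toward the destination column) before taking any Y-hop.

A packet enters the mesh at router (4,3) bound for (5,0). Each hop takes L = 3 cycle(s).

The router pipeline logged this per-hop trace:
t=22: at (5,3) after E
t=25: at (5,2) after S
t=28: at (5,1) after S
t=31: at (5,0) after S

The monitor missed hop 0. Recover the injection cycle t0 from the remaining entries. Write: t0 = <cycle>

t0 = 19

cyc[1] = 22 and cyc[k] = t0 + k·L for every k.
Therefore t0 = 22 − L = 19.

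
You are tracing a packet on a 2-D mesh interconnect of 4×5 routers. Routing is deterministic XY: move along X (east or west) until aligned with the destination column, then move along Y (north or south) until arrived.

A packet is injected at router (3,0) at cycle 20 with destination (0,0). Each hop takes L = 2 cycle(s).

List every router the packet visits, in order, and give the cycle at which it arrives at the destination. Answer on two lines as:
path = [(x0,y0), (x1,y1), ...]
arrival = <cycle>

path = [(3,0), (2,0), (1,0), (0,0)]
arrival = 26

t=20: at (3,0)
t=22: at (2,0) after W
t=24: at (1,0) after W
t=26: at (0,0) after W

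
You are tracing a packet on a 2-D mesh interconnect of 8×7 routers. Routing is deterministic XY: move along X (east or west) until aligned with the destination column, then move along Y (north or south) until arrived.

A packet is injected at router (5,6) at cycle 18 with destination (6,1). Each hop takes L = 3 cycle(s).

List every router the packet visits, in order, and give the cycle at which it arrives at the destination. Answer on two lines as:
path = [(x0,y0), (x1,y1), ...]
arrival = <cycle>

[0] x=5 y=6 t=18
[1] x=6 y=6 t=21 →E
[2] x=6 y=5 t=24 →S
[3] x=6 y=4 t=27 →S
[4] x=6 y=3 t=30 →S
[5] x=6 y=2 t=33 →S
[6] x=6 y=1 t=36 →S

path = [(5,6), (6,6), (6,5), (6,4), (6,3), (6,2), (6,1)]
arrival = 36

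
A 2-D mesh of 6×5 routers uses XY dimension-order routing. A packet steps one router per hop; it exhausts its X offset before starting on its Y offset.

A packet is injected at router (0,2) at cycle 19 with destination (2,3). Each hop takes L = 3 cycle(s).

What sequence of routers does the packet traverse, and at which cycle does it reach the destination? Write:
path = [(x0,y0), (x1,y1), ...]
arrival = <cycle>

t=19: at (0,2)
t=22: at (1,2) after E
t=25: at (2,2) after E
t=28: at (2,3) after N

path = [(0,2), (1,2), (2,2), (2,3)]
arrival = 28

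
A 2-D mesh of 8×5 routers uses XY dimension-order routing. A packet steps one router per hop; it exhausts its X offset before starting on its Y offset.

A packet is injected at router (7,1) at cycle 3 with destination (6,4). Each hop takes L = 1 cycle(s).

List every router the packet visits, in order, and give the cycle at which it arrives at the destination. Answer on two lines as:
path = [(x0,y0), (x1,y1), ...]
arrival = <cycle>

#0 — 7,1 | c3
#1 — 6,1 | c4 | W
#2 — 6,2 | c5 | N
#3 — 6,3 | c6 | N
#4 — 6,4 | c7 | N

path = [(7,1), (6,1), (6,2), (6,3), (6,4)]
arrival = 7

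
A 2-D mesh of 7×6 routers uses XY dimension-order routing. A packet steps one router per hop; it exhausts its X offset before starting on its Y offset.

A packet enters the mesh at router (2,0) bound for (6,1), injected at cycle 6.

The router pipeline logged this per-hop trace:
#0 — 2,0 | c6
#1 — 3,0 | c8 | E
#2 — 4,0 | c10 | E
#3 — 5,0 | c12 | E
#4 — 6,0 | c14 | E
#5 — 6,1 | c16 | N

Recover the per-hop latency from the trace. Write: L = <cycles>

L = 2

cyc[1] − cyc[0] = 8 − 6 = 2.
That increment is L by definition: L = 2.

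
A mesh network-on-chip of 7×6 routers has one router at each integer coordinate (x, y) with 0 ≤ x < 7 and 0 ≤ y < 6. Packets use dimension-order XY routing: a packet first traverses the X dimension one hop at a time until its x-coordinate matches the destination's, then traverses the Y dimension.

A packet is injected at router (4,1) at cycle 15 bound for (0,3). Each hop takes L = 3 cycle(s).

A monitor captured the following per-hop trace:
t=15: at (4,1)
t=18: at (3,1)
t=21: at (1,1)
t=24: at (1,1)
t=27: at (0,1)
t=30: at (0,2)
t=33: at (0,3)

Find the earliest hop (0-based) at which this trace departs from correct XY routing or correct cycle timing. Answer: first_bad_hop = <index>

first_bad_hop = 2

hop 1: step (-1,+0), +3 cyc — ok
hop 2: step (-2,+0), +3 cyc — BAD: non-unit step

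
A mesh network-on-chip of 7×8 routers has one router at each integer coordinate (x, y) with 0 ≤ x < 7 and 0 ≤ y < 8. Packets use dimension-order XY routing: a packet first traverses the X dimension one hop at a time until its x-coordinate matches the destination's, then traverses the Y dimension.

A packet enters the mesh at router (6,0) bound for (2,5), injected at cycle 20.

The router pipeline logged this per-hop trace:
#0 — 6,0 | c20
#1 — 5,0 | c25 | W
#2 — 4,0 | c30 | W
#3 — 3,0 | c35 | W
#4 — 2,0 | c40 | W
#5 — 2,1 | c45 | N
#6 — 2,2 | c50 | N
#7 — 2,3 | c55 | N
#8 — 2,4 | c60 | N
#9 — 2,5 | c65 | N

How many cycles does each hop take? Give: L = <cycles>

L = 5

cyc[1] − cyc[0] = 25 − 20 = 5.
One hop costs L cycles, so L = 5.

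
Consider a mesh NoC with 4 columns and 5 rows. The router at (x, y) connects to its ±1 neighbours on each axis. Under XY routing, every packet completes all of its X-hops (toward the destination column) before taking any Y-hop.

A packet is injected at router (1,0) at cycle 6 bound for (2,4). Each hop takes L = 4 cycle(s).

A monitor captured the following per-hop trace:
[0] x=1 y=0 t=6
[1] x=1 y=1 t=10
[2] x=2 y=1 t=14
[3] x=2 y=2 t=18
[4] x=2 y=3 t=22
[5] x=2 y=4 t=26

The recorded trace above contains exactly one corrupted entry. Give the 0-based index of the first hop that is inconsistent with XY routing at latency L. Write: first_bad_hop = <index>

hop 1: step (+0,+1), +4 cyc — BAD: Y-move but x=1≠2

first_bad_hop = 1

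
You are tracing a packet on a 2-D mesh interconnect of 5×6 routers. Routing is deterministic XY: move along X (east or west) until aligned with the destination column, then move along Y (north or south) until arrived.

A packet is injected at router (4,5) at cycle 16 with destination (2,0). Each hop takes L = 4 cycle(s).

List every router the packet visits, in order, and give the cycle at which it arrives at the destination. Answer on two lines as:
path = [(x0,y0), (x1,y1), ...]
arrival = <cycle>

#0 — 4,5 | c16
#1 — 3,5 | c20 | W
#2 — 2,5 | c24 | W
#3 — 2,4 | c28 | S
#4 — 2,3 | c32 | S
#5 — 2,2 | c36 | S
#6 — 2,1 | c40 | S
#7 — 2,0 | c44 | S

path = [(4,5), (3,5), (2,5), (2,4), (2,3), (2,2), (2,1), (2,0)]
arrival = 44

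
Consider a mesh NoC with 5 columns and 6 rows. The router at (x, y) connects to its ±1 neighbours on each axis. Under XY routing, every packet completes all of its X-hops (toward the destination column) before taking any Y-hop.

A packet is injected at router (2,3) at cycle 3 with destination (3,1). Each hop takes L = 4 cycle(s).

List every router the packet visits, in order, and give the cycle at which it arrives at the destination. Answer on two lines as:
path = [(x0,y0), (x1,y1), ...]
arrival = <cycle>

path = [(2,3), (3,3), (3,2), (3,1)]
arrival = 15

  0. router=(2,3) cycle=3 (inject)
  1. router=(3,3) cycle=7 dir=E
  2. router=(3,2) cycle=11 dir=S
  3. router=(3,1) cycle=15 dir=S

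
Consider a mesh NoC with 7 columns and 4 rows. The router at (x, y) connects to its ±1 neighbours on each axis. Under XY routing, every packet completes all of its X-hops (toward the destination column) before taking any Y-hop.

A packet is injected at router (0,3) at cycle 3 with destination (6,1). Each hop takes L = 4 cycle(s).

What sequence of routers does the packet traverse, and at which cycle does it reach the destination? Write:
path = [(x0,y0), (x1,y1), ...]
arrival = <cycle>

t=3: at (0,3)
t=7: at (1,3) after E
t=11: at (2,3) after E
t=15: at (3,3) after E
t=19: at (4,3) after E
t=23: at (5,3) after E
t=27: at (6,3) after E
t=31: at (6,2) after S
t=35: at (6,1) after S

path = [(0,3), (1,3), (2,3), (3,3), (4,3), (5,3), (6,3), (6,2), (6,1)]
arrival = 35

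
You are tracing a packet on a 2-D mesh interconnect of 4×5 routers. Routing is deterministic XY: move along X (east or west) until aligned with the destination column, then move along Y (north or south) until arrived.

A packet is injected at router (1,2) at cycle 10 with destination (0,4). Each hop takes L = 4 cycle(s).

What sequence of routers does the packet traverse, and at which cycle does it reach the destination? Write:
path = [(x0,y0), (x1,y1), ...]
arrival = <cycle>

hop 0: (1,2) @ cyc 10
hop 1: (0,2) @ cyc 14  [W]
hop 2: (0,3) @ cyc 18  [N]
hop 3: (0,4) @ cyc 22  [N]

path = [(1,2), (0,2), (0,3), (0,4)]
arrival = 22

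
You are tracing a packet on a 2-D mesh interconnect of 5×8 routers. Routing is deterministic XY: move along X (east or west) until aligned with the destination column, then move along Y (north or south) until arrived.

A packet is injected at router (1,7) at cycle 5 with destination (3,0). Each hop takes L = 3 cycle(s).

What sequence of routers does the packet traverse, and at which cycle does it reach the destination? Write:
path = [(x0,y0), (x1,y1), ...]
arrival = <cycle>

#0 — 1,7 | c5
#1 — 2,7 | c8 | E
#2 — 3,7 | c11 | E
#3 — 3,6 | c14 | S
#4 — 3,5 | c17 | S
#5 — 3,4 | c20 | S
#6 — 3,3 | c23 | S
#7 — 3,2 | c26 | S
#8 — 3,1 | c29 | S
#9 — 3,0 | c32 | S

path = [(1,7), (2,7), (3,7), (3,6), (3,5), (3,4), (3,3), (3,2), (3,1), (3,0)]
arrival = 32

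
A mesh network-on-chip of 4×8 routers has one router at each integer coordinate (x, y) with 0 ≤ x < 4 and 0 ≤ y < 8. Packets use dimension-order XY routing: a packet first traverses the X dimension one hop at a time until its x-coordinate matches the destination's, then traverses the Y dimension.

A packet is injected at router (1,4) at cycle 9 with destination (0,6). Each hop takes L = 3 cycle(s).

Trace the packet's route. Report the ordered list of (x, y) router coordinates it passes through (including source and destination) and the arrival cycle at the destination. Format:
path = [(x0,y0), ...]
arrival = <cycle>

path = [(1,4), (0,4), (0,5), (0,6)]
arrival = 18

  0. router=(1,4) cycle=9 (inject)
  1. router=(0,4) cycle=12 dir=W
  2. router=(0,5) cycle=15 dir=N
  3. router=(0,6) cycle=18 dir=N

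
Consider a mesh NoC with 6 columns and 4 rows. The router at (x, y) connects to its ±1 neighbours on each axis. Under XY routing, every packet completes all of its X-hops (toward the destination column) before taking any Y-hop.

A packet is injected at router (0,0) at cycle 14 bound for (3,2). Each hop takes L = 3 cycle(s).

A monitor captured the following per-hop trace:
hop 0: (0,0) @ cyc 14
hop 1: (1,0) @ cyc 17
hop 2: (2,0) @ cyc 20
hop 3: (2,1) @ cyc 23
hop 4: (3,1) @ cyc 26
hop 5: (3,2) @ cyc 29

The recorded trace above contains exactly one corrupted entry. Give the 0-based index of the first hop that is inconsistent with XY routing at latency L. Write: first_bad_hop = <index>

first_bad_hop = 3

[1] (+1,+0) / 3c ⇒ ok
[2] (+1,+0) / 3c ⇒ ok
[3] (+0,+1) / 3c ⇒ BAD: Y-move but x=2≠3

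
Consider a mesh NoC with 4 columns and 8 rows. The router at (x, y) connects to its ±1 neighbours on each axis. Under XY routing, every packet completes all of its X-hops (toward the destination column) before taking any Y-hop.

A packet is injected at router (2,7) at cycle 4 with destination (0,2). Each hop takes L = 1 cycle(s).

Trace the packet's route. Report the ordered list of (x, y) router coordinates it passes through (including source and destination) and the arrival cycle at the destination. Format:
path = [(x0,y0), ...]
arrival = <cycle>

path = [(2,7), (1,7), (0,7), (0,6), (0,5), (0,4), (0,3), (0,2)]
arrival = 11

#0 — 2,7 | c4
#1 — 1,7 | c5 | W
#2 — 0,7 | c6 | W
#3 — 0,6 | c7 | S
#4 — 0,5 | c8 | S
#5 — 0,4 | c9 | S
#6 — 0,3 | c10 | S
#7 — 0,2 | c11 | S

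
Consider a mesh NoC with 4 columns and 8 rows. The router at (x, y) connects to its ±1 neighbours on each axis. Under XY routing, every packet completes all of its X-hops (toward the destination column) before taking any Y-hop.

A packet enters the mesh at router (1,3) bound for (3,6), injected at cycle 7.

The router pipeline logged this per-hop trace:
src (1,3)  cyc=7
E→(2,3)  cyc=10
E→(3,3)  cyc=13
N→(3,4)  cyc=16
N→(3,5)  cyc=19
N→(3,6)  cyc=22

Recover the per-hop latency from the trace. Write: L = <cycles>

L = 3

Δcyc across hop 0→1: 10 − 7 = 3.
Per-hop latency L = Δcyc = 3.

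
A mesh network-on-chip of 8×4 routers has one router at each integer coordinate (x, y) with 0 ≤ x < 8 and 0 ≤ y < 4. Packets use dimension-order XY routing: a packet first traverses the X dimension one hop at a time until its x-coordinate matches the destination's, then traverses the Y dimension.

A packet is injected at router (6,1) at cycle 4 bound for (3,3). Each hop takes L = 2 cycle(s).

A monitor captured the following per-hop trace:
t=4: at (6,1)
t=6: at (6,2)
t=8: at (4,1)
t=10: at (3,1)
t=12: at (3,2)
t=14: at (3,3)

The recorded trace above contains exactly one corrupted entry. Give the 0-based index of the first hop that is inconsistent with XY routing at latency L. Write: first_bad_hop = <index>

first_bad_hop = 1

hop 1: step (+0,+1), +2 cyc — BAD: Y-move but x=6≠3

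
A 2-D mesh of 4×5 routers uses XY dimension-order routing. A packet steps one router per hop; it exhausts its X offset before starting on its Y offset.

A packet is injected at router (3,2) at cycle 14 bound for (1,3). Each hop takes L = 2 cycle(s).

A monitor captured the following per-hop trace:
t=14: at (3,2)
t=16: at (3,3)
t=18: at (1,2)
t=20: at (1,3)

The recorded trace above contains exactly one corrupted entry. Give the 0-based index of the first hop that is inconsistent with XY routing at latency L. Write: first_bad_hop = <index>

hop 1: step (+0,+1), +2 cyc — BAD: Y-move but x=3≠1

first_bad_hop = 1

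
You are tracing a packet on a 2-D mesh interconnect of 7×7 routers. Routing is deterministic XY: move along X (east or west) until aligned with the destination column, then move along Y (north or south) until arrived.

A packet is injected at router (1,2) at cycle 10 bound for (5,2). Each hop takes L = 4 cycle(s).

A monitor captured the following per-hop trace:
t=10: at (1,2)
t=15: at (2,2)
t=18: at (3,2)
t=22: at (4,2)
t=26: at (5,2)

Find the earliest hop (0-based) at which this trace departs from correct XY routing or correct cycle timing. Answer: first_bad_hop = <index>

first_bad_hop = 1

hop 1: step (+1,+0), +5 cyc — BAD: Δcyc=5≠L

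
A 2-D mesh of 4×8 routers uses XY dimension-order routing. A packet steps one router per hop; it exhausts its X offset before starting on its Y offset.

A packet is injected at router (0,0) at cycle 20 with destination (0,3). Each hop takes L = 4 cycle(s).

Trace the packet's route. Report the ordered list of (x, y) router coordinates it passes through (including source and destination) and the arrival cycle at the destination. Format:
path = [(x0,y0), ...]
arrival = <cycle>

#0 — 0,0 | c20
#1 — 0,1 | c24 | N
#2 — 0,2 | c28 | N
#3 — 0,3 | c32 | N

path = [(0,0), (0,1), (0,2), (0,3)]
arrival = 32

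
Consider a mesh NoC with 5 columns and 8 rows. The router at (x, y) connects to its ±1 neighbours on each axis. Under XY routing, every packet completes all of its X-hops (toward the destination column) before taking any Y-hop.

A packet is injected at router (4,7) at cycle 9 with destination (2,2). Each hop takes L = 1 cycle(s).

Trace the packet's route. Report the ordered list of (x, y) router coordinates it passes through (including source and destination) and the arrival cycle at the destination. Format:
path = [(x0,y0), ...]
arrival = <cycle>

path = [(4,7), (3,7), (2,7), (2,6), (2,5), (2,4), (2,3), (2,2)]
arrival = 16

hop 0: (4,7) @ cyc 9
hop 1: (3,7) @ cyc 10  [W]
hop 2: (2,7) @ cyc 11  [W]
hop 3: (2,6) @ cyc 12  [S]
hop 4: (2,5) @ cyc 13  [S]
hop 5: (2,4) @ cyc 14  [S]
hop 6: (2,3) @ cyc 15  [S]
hop 7: (2,2) @ cyc 16  [S]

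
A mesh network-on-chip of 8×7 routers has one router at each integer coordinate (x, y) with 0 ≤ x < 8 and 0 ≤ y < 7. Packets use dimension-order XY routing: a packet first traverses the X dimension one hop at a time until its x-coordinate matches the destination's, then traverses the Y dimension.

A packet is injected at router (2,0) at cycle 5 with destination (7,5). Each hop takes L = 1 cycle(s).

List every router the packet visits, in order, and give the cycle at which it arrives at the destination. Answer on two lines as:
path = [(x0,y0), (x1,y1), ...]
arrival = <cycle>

path = [(2,0), (3,0), (4,0), (5,0), (6,0), (7,0), (7,1), (7,2), (7,3), (7,4), (7,5)]
arrival = 15

t=5: at (2,0)
t=6: at (3,0) after E
t=7: at (4,0) after E
t=8: at (5,0) after E
t=9: at (6,0) after E
t=10: at (7,0) after E
t=11: at (7,1) after N
t=12: at (7,2) after N
t=13: at (7,3) after N
t=14: at (7,4) after N
t=15: at (7,5) after N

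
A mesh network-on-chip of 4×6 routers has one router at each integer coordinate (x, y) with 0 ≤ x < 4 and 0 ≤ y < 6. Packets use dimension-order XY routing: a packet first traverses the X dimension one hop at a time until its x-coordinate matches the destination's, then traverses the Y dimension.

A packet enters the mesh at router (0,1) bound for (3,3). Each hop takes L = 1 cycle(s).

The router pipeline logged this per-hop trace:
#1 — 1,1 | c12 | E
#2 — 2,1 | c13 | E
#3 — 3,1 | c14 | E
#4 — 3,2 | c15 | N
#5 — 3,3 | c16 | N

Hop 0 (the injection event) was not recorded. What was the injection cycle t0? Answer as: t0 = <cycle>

At hop 1 the cycle is 12; in general cyc_k = t0 + kL.
Therefore t0 = 12 − L = 11.

t0 = 11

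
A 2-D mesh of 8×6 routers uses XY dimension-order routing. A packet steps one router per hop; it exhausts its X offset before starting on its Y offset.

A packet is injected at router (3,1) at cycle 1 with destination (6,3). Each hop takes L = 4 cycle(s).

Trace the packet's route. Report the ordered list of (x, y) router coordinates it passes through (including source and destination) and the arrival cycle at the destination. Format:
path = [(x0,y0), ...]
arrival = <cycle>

  0. router=(3,1) cycle=1 (inject)
  1. router=(4,1) cycle=5 dir=E
  2. router=(5,1) cycle=9 dir=E
  3. router=(6,1) cycle=13 dir=E
  4. router=(6,2) cycle=17 dir=N
  5. router=(6,3) cycle=21 dir=N

path = [(3,1), (4,1), (5,1), (6,1), (6,2), (6,3)]
arrival = 21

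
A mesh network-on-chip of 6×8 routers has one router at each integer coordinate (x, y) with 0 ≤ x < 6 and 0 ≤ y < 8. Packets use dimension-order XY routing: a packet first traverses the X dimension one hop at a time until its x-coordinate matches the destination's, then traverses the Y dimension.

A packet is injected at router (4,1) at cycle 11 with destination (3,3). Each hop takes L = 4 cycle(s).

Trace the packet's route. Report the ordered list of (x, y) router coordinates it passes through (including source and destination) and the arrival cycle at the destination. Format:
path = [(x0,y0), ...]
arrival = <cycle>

hop 0: (4,1) @ cyc 11
hop 1: (3,1) @ cyc 15  [W]
hop 2: (3,2) @ cyc 19  [N]
hop 3: (3,3) @ cyc 23  [N]

path = [(4,1), (3,1), (3,2), (3,3)]
arrival = 23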